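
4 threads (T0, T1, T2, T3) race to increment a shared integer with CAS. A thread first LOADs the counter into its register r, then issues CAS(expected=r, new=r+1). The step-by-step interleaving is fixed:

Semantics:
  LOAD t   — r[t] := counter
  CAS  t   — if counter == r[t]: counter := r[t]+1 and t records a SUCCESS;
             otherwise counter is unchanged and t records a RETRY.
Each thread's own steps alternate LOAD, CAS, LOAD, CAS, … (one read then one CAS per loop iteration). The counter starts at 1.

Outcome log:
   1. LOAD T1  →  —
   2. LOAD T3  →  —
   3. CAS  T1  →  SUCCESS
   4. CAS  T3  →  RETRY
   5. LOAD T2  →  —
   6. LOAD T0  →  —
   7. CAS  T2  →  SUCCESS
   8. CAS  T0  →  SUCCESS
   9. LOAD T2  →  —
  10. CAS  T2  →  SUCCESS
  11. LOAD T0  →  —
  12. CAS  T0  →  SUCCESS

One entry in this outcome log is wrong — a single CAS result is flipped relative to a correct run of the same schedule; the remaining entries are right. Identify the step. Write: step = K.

Reference trace:
T1 LOAD — after: cnt=1, r=1 — load
T3 LOAD — after: cnt=1, r=1 — load
T1 CAS — after: cnt=2, r=1 — ok
T3 CAS — after: cnt=2, r=1 — retry
T2 LOAD — after: cnt=2, r=2 — load
T0 LOAD — after: cnt=2, r=2 — load
T2 CAS — after: cnt=3, r=2 — ok
T0 CAS — after: cnt=3, r=2 — retry
T2 LOAD — after: cnt=3, r=3 — load
T2 CAS — after: cnt=4, r=3 — ok
T0 LOAD — after: cnt=4, r=4 — load
T0 CAS — after: cnt=5, r=4 — ok
Flip is step 8.

step = 8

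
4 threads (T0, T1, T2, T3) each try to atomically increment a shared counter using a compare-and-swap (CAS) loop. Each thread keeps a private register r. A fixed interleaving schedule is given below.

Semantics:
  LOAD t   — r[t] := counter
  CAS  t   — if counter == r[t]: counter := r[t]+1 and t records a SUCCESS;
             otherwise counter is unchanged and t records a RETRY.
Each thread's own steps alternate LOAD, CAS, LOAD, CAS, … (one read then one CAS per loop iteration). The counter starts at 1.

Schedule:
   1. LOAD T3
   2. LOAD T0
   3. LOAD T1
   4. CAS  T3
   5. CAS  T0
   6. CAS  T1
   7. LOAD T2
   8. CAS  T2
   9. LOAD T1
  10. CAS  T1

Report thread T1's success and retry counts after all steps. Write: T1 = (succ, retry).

T3 LOAD — after: cnt=1, r=1 — load
T0 LOAD — after: cnt=1, r=1 — load
T1 LOAD — after: cnt=1, r=1 — load
T3 CAS — after: cnt=2, r=1 — ok
T0 CAS — after: cnt=2, r=1 — retry
T1 CAS — after: cnt=2, r=1 — retry
T2 LOAD — after: cnt=2, r=2 — load
T2 CAS — after: cnt=3, r=2 — ok
T1 LOAD — after: cnt=3, r=3 — load
T1 CAS — after: cnt=4, r=3 — ok

T1 = (1, 1)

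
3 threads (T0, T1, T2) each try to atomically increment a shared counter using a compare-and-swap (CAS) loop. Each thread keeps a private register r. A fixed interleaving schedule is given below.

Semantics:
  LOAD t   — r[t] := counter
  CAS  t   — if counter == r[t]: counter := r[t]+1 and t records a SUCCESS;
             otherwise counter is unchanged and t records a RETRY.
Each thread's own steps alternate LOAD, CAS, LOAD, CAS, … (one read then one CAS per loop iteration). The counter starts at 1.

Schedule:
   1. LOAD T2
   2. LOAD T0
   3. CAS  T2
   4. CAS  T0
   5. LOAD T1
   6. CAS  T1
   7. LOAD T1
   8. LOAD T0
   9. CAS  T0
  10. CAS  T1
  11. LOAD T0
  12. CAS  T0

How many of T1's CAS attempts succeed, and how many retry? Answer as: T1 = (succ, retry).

T1 = (1, 1)

   1) LOAD T2:  M=1  r_T2=1
   2) LOAD T0:  M=1  r_T0=1
   3) CAS  T2:  M=2  r_T2=1 ✓
   4) CAS  T0:  M=2  r_T0=1 ✗
   5) LOAD T1:  M=2  r_T1=2
   6) CAS  T1:  M=3  r_T1=2 ✓
   7) LOAD T1:  M=3  r_T1=3
   8) LOAD T0:  M=3  r_T0=3
   9) CAS  T0:  M=4  r_T0=3 ✓
  10) CAS  T1:  M=4  r_T1=3 ✗
  11) LOAD T0:  M=4  r_T0=4
  12) CAS  T0:  M=5  r_T0=4 ✓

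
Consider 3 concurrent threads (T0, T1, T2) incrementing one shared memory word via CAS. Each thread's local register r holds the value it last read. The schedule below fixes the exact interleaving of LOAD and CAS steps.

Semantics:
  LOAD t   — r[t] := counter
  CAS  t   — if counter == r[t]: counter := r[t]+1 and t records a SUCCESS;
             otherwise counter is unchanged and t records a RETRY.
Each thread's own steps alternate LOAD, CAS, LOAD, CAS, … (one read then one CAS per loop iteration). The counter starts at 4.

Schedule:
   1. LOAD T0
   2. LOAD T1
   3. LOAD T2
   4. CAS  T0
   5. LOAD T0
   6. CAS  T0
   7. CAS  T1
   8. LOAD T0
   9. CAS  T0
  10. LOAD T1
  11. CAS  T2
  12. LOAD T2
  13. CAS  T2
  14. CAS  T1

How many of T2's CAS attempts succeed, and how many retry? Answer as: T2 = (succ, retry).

1. LOAD T0 → mem=4 r[T0]=4 [LOAD]
2. LOAD T1 → mem=4 r[T1]=4 [LOAD]
3. LOAD T2 → mem=4 r[T2]=4 [LOAD]
4. CAS T0 → mem=5 r[T0]=4 [OK]
5. LOAD T0 → mem=5 r[T0]=5 [LOAD]
6. CAS T0 → mem=6 r[T0]=5 [OK]
7. CAS T1 → mem=6 r[T1]=4 [RETRY]
8. LOAD T0 → mem=6 r[T0]=6 [LOAD]
9. CAS T0 → mem=7 r[T0]=6 [OK]
10. LOAD T1 → mem=7 r[T1]=7 [LOAD]
11. CAS T2 → mem=7 r[T2]=4 [RETRY]
12. LOAD T2 → mem=7 r[T2]=7 [LOAD]
13. CAS T2 → mem=8 r[T2]=7 [OK]
14. CAS T1 → mem=8 r[T1]=7 [RETRY]

T2 = (1, 1)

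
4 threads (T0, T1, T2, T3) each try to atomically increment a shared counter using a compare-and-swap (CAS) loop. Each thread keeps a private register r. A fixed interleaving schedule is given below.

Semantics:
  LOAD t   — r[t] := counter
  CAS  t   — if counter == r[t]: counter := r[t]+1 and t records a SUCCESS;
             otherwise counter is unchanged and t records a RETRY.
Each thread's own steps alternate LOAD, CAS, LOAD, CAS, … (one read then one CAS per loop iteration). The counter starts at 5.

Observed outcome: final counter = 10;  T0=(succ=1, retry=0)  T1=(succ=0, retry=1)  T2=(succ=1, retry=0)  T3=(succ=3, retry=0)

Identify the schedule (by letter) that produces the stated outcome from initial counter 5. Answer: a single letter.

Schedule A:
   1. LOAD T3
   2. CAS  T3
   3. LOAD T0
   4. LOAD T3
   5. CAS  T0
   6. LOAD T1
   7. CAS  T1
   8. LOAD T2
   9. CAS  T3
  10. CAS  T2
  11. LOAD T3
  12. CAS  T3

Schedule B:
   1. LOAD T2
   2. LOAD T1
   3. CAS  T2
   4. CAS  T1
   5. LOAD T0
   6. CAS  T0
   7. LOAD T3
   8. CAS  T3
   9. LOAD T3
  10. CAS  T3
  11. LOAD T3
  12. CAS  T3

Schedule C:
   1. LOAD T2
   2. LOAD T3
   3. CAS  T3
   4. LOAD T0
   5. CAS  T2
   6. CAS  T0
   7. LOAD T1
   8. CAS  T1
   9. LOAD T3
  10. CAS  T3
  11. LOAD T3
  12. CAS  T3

Tracing schedule B:
1. LOAD T2 → mem=5 r[T2]=5 [LOAD]
2. LOAD T1 → mem=5 r[T1]=5 [LOAD]
3. CAS T2 → mem=6 r[T2]=5 [OK]
4. CAS T1 → mem=6 r[T1]=5 [RETRY]
5. LOAD T0 → mem=6 r[T0]=6 [LOAD]
6. CAS T0 → mem=7 r[T0]=6 [OK]
7. LOAD T3 → mem=7 r[T3]=7 [LOAD]
8. CAS T3 → mem=8 r[T3]=7 [OK]
9. LOAD T3 → mem=8 r[T3]=8 [LOAD]
10. CAS T3 → mem=9 r[T3]=8 [OK]
11. LOAD T3 → mem=9 r[T3]=9 [LOAD]
12. CAS T3 → mem=10 r[T3]=9 [OK]

B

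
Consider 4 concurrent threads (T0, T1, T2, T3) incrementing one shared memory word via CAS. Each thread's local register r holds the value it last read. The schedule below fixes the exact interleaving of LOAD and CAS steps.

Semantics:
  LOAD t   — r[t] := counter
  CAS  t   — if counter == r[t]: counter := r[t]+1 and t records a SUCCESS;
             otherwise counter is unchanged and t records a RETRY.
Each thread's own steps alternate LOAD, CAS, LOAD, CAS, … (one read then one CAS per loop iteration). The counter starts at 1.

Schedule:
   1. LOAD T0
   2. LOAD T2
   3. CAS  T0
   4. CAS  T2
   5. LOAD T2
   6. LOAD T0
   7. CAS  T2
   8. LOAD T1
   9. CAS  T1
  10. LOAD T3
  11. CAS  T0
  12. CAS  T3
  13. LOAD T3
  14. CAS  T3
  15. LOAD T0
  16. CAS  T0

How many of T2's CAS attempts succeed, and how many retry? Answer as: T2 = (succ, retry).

T0 LOAD — after: cnt=1, r=1 — load
T2 LOAD — after: cnt=1, r=1 — load
T0 CAS — after: cnt=2, r=1 — ok
T2 CAS — after: cnt=2, r=1 — retry
T2 LOAD — after: cnt=2, r=2 — load
T0 LOAD — after: cnt=2, r=2 — load
T2 CAS — after: cnt=3, r=2 — ok
T1 LOAD — after: cnt=3, r=3 — load
T1 CAS — after: cnt=4, r=3 — ok
T3 LOAD — after: cnt=4, r=4 — load
T0 CAS — after: cnt=4, r=2 — retry
T3 CAS — after: cnt=5, r=4 — ok
T3 LOAD — after: cnt=5, r=5 — load
T3 CAS — after: cnt=6, r=5 — ok
T0 LOAD — after: cnt=6, r=6 — load
T0 CAS — after: cnt=7, r=6 — ok

T2 = (1, 1)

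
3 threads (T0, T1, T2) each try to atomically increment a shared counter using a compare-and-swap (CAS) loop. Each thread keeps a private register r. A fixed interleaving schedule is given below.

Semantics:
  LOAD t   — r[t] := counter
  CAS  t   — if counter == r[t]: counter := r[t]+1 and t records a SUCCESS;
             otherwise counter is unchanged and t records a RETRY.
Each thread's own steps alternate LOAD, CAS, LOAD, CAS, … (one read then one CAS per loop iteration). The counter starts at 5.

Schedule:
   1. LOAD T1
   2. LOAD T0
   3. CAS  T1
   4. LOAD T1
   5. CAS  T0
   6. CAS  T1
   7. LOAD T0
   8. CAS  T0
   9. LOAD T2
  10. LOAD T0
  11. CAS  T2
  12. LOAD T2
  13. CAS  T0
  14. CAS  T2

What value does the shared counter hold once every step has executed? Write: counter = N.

#1 T1 reads 5
#2 T0 reads 5
#3 T1 CAS(5→6) writes; counter now 6
#4 T1 reads 6
#5 T0 CAS(5→6) fails; counter now 6
#6 T1 CAS(6→7) writes; counter now 7
#7 T0 reads 7
#8 T0 CAS(7→8) writes; counter now 8
#9 T2 reads 8
#10 T0 reads 8
#11 T2 CAS(8→9) writes; counter now 9
#12 T2 reads 9
#13 T0 CAS(8→9) fails; counter now 9
#14 T2 CAS(9→10) writes; counter now 10

counter = 10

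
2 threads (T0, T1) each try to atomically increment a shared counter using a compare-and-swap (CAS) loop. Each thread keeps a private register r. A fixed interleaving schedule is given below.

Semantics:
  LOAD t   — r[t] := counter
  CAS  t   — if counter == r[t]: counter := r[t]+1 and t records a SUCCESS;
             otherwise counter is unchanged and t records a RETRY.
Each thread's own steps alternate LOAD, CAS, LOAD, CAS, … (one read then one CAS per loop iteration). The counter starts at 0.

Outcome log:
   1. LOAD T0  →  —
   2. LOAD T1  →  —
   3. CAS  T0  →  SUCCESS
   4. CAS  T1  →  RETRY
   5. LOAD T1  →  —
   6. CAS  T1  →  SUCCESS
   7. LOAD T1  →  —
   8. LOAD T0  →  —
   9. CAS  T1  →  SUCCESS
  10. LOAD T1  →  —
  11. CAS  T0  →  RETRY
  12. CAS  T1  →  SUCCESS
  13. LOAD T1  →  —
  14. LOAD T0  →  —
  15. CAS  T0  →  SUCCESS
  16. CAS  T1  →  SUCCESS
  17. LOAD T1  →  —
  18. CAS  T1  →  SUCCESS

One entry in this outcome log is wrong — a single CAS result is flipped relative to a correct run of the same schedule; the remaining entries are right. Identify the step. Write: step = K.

Reference trace:
T0 LOAD — after: cnt=0, r=0 — load
T1 LOAD — after: cnt=0, r=0 — load
T0 CAS — after: cnt=1, r=0 — ok
T1 CAS — after: cnt=1, r=0 — retry
T1 LOAD — after: cnt=1, r=1 — load
T1 CAS — after: cnt=2, r=1 — ok
T1 LOAD — after: cnt=2, r=2 — load
T0 LOAD — after: cnt=2, r=2 — load
T1 CAS — after: cnt=3, r=2 — ok
T1 LOAD — after: cnt=3, r=3 — load
T0 CAS — after: cnt=3, r=2 — retry
T1 CAS — after: cnt=4, r=3 — ok
T1 LOAD — after: cnt=4, r=4 — load
T0 LOAD — after: cnt=4, r=4 — load
T0 CAS — after: cnt=5, r=4 — ok
T1 CAS — after: cnt=5, r=4 — retry
T1 LOAD — after: cnt=5, r=5 — load
T1 CAS — after: cnt=6, r=5 — ok
Log disagrees first at step 16.

step = 16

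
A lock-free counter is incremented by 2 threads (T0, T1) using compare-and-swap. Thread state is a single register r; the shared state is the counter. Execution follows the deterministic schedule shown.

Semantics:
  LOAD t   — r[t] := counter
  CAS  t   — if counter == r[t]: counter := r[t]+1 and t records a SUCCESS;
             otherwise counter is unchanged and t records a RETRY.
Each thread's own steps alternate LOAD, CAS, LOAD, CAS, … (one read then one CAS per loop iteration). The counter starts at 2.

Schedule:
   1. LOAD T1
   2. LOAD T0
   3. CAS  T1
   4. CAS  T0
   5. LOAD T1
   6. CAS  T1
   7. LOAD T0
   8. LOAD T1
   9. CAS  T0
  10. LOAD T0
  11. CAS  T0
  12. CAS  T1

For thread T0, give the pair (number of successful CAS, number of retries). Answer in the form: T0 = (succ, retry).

1. LOAD T1 → mem=2 r[T1]=2 [LOAD]
2. LOAD T0 → mem=2 r[T0]=2 [LOAD]
3. CAS T1 → mem=3 r[T1]=2 [OK]
4. CAS T0 → mem=3 r[T0]=2 [RETRY]
5. LOAD T1 → mem=3 r[T1]=3 [LOAD]
6. CAS T1 → mem=4 r[T1]=3 [OK]
7. LOAD T0 → mem=4 r[T0]=4 [LOAD]
8. LOAD T1 → mem=4 r[T1]=4 [LOAD]
9. CAS T0 → mem=5 r[T0]=4 [OK]
10. LOAD T0 → mem=5 r[T0]=5 [LOAD]
11. CAS T0 → mem=6 r[T0]=5 [OK]
12. CAS T1 → mem=6 r[T1]=4 [RETRY]

T0 = (2, 1)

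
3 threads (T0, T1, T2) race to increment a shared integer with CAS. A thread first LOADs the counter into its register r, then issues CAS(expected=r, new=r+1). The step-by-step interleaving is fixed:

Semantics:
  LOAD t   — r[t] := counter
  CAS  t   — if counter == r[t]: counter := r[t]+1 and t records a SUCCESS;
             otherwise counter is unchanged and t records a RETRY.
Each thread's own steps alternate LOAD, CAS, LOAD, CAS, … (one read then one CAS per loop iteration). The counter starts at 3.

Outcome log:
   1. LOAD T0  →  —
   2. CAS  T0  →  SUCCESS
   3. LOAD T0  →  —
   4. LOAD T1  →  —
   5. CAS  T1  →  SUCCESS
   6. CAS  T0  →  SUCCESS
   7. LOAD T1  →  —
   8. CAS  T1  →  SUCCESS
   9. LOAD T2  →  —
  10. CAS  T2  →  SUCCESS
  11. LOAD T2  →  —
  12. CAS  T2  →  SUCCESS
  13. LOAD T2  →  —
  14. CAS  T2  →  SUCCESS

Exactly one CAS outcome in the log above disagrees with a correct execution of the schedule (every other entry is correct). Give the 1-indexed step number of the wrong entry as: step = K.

step = 6

Correct run:
   1) LOAD T0:  M=3  r_T0=3
   2) CAS  T0:  M=4  r_T0=3 ✓
   3) LOAD T0:  M=4  r_T0=4
   4) LOAD T1:  M=4  r_T1=4
   5) CAS  T1:  M=5  r_T1=4 ✓
   6) CAS  T0:  M=5  r_T0=4 ✗
   7) LOAD T1:  M=5  r_T1=5
   8) CAS  T1:  M=6  r_T1=5 ✓
   9) LOAD T2:  M=6  r_T2=6
  10) CAS  T2:  M=7  r_T2=6 ✓
  11) LOAD T2:  M=7  r_T2=7
  12) CAS  T2:  M=8  r_T2=7 ✓
  13) LOAD T2:  M=8  r_T2=8
  14) CAS  T2:  M=9  r_T2=8 ✓
Flip is step 6.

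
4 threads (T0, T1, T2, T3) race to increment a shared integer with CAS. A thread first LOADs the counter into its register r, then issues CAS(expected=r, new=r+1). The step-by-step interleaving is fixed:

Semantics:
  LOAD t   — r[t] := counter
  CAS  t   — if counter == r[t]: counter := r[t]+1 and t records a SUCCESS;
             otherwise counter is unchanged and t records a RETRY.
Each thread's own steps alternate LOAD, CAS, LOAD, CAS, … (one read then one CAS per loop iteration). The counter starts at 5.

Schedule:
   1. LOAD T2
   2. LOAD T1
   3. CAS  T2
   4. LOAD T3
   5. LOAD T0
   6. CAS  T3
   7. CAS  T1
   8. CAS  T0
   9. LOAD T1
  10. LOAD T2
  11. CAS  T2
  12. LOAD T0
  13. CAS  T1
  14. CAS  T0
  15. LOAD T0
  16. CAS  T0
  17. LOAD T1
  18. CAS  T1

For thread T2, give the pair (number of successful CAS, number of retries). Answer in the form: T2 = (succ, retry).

[1] T2.load  rd  (counter 5, T2.r 5)
[2] T1.load  rd  (counter 5, T1.r 5)
[3] T2.cas  hit  (counter 6, T2.r 5)
[4] T3.load  rd  (counter 6, T3.r 6)
[5] T0.load  rd  (counter 6, T0.r 6)
[6] T3.cas  hit  (counter 7, T3.r 6)
[7] T1.cas  miss  (counter 7, T1.r 5)
[8] T0.cas  miss  (counter 7, T0.r 6)
[9] T1.load  rd  (counter 7, T1.r 7)
[10] T2.load  rd  (counter 7, T2.r 7)
[11] T2.cas  hit  (counter 8, T2.r 7)
[12] T0.load  rd  (counter 8, T0.r 8)
[13] T1.cas  miss  (counter 8, T1.r 7)
[14] T0.cas  hit  (counter 9, T0.r 8)
[15] T0.load  rd  (counter 9, T0.r 9)
[16] T0.cas  hit  (counter 10, T0.r 9)
[17] T1.load  rd  (counter 10, T1.r 10)
[18] T1.cas  hit  (counter 11, T1.r 10)

T2 = (2, 0)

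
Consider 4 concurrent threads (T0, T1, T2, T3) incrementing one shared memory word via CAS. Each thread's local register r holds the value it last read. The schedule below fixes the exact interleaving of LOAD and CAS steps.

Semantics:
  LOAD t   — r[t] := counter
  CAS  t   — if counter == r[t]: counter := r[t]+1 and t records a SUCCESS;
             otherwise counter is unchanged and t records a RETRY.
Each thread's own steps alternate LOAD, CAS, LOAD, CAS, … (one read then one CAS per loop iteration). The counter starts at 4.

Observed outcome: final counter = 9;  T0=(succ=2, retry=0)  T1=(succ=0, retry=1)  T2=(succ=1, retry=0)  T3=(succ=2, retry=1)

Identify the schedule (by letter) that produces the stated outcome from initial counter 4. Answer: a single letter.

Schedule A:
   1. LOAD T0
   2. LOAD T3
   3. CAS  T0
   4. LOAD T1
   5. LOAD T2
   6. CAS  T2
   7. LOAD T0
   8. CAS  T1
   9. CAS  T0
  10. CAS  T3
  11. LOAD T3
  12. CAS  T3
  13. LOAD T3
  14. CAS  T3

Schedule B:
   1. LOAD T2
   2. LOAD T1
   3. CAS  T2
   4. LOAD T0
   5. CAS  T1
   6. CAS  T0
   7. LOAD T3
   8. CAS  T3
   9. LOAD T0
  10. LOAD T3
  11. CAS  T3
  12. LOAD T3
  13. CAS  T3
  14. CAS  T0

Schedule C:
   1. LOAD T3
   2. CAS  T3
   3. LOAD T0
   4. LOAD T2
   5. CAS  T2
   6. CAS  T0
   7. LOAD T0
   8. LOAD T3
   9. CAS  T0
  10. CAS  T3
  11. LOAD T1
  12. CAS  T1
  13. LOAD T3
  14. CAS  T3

Run A:
step 1: T0 LOAD ⇒ load; ctr=4 reg=4
step 2: T3 LOAD ⇒ load; ctr=4 reg=4
step 3: T0 CAS ⇒ ok; ctr=5 reg=4
step 4: T1 LOAD ⇒ load; ctr=5 reg=5
step 5: T2 LOAD ⇒ load; ctr=5 reg=5
step 6: T2 CAS ⇒ ok; ctr=6 reg=5
step 7: T0 LOAD ⇒ load; ctr=6 reg=6
step 8: T1 CAS ⇒ retry; ctr=6 reg=5
step 9: T0 CAS ⇒ ok; ctr=7 reg=6
step 10: T3 CAS ⇒ retry; ctr=7 reg=4
step 11: T3 LOAD ⇒ load; ctr=7 reg=7
step 12: T3 CAS ⇒ ok; ctr=8 reg=7
step 13: T3 LOAD ⇒ load; ctr=8 reg=8
step 14: T3 CAS ⇒ ok; ctr=9 reg=8

A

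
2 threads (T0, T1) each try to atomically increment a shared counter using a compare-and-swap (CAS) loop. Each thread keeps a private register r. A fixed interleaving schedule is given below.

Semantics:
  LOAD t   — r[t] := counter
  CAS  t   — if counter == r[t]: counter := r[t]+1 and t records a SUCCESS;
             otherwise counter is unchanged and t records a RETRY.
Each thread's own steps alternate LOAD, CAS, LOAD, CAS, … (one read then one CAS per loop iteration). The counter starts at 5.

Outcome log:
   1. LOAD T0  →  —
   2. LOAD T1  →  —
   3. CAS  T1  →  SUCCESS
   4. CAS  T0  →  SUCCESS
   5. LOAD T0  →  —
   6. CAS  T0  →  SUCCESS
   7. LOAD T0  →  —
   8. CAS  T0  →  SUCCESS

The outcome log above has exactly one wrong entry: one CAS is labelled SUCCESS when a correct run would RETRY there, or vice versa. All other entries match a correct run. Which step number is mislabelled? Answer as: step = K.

step = 4

Reference trace:
#1 T0 reads 5
#2 T1 reads 5
#3 T1 CAS(5→6) writes; counter now 6
#4 T0 CAS(5→6) fails; counter now 6
#5 T0 reads 6
#6 T0 CAS(6→7) writes; counter now 7
#7 T0 reads 7
#8 T0 CAS(7→8) writes; counter now 8
Flip is step 4.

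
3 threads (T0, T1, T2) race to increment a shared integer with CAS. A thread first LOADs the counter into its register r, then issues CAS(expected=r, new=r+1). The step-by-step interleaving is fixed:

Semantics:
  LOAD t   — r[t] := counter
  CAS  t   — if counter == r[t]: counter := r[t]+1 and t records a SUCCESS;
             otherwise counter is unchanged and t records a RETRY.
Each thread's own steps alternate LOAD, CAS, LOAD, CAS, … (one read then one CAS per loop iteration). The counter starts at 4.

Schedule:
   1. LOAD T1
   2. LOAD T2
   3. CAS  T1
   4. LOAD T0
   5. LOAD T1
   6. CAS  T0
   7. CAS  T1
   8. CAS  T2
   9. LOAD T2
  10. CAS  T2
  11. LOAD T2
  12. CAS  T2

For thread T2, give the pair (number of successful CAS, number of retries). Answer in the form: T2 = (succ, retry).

T2 = (2, 1)

1. LOAD T1 → mem=4 r[T1]=4 [LOAD]
2. LOAD T2 → mem=4 r[T2]=4 [LOAD]
3. CAS T1 → mem=5 r[T1]=4 [OK]
4. LOAD T0 → mem=5 r[T0]=5 [LOAD]
5. LOAD T1 → mem=5 r[T1]=5 [LOAD]
6. CAS T0 → mem=6 r[T0]=5 [OK]
7. CAS T1 → mem=6 r[T1]=5 [RETRY]
8. CAS T2 → mem=6 r[T2]=4 [RETRY]
9. LOAD T2 → mem=6 r[T2]=6 [LOAD]
10. CAS T2 → mem=7 r[T2]=6 [OK]
11. LOAD T2 → mem=7 r[T2]=7 [LOAD]
12. CAS T2 → mem=8 r[T2]=7 [OK]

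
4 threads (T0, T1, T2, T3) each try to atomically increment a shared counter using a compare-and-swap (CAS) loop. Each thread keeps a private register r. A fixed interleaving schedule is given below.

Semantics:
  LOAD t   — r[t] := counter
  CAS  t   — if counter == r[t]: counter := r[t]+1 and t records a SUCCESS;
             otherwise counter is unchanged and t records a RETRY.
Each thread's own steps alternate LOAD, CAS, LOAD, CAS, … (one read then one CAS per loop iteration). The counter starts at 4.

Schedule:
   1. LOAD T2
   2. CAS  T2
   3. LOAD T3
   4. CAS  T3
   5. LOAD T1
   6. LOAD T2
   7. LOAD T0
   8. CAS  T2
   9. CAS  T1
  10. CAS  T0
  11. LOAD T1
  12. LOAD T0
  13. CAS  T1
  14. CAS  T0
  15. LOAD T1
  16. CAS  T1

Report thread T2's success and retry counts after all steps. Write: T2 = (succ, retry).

   1) LOAD T2:  M=4  r_T2=4
   2) CAS  T2:  M=5  r_T2=4 ✓
   3) LOAD T3:  M=5  r_T3=5
   4) CAS  T3:  M=6  r_T3=5 ✓
   5) LOAD T1:  M=6  r_T1=6
   6) LOAD T2:  M=6  r_T2=6
   7) LOAD T0:  M=6  r_T0=6
   8) CAS  T2:  M=7  r_T2=6 ✓
   9) CAS  T1:  M=7  r_T1=6 ✗
  10) CAS  T0:  M=7  r_T0=6 ✗
  11) LOAD T1:  M=7  r_T1=7
  12) LOAD T0:  M=7  r_T0=7
  13) CAS  T1:  M=8  r_T1=7 ✓
  14) CAS  T0:  M=8  r_T0=7 ✗
  15) LOAD T1:  M=8  r_T1=8
  16) CAS  T1:  M=9  r_T1=8 ✓

T2 = (2, 0)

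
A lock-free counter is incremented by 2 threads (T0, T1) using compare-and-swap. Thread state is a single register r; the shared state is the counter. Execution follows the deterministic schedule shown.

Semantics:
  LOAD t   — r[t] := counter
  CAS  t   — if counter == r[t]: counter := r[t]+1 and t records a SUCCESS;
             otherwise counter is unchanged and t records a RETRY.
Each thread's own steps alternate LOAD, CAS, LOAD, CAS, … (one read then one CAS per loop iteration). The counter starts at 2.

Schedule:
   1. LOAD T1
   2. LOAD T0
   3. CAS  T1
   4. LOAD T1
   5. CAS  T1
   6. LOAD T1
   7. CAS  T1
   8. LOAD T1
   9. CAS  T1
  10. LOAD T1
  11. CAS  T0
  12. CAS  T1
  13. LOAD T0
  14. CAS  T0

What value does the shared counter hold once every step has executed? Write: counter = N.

#1 T1 reads 2
#2 T0 reads 2
#3 T1 CAS(2→3) writes; counter now 3
#4 T1 reads 3
#5 T1 CAS(3→4) writes; counter now 4
#6 T1 reads 4
#7 T1 CAS(4→5) writes; counter now 5
#8 T1 reads 5
#9 T1 CAS(5→6) writes; counter now 6
#10 T1 reads 6
#11 T0 CAS(2→3) fails; counter now 6
#12 T1 CAS(6→7) writes; counter now 7
#13 T0 reads 7
#14 T0 CAS(7→8) writes; counter now 8

counter = 8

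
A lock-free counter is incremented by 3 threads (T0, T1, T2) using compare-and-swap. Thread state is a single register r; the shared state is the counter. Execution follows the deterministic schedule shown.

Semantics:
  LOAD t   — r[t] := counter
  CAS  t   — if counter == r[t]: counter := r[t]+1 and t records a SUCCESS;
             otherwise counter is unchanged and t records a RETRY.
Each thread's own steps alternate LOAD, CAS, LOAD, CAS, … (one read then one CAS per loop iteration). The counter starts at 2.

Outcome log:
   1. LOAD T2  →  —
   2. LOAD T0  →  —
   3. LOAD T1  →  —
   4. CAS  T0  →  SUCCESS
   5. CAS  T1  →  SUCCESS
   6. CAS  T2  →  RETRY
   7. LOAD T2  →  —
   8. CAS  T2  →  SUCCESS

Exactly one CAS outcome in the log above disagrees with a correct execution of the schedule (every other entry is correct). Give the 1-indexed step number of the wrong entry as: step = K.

Re-executing:
   1) LOAD T2:  M=2  r_T2=2
   2) LOAD T0:  M=2  r_T0=2
   3) LOAD T1:  M=2  r_T1=2
   4) CAS  T0:  M=3  r_T0=2 ✓
   5) CAS  T1:  M=3  r_T1=2 ✗
   6) CAS  T2:  M=3  r_T2=2 ✗
   7) LOAD T2:  M=3  r_T2=3
   8) CAS  T2:  M=4  r_T2=3 ✓
Flip is step 5.

step = 5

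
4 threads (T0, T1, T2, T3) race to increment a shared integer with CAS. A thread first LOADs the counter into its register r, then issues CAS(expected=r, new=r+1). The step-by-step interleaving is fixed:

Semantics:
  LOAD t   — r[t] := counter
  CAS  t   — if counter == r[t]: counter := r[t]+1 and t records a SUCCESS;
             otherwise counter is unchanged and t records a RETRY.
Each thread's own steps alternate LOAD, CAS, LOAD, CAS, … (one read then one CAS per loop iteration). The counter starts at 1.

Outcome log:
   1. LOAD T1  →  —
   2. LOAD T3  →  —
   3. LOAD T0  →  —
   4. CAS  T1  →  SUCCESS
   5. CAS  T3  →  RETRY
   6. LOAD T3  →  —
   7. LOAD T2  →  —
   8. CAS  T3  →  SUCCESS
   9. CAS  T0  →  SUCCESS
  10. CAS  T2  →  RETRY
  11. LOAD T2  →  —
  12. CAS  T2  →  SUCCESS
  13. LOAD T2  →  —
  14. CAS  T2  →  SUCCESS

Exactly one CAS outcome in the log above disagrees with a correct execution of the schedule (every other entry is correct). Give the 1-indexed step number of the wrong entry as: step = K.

Re-executing:
T1 LOAD — after: cnt=1, r=1 — load
T3 LOAD — after: cnt=1, r=1 — load
T0 LOAD — after: cnt=1, r=1 — load
T1 CAS — after: cnt=2, r=1 — ok
T3 CAS — after: cnt=2, r=1 — retry
T3 LOAD — after: cnt=2, r=2 — load
T2 LOAD — after: cnt=2, r=2 — load
T3 CAS — after: cnt=3, r=2 — ok
T0 CAS — after: cnt=3, r=1 — retry
T2 CAS — after: cnt=3, r=2 — retry
T2 LOAD — after: cnt=3, r=3 — load
T2 CAS — after: cnt=4, r=3 — ok
T2 LOAD — after: cnt=4, r=4 — load
T2 CAS — after: cnt=5, r=4 — ok
Mismatch at 9.

step = 9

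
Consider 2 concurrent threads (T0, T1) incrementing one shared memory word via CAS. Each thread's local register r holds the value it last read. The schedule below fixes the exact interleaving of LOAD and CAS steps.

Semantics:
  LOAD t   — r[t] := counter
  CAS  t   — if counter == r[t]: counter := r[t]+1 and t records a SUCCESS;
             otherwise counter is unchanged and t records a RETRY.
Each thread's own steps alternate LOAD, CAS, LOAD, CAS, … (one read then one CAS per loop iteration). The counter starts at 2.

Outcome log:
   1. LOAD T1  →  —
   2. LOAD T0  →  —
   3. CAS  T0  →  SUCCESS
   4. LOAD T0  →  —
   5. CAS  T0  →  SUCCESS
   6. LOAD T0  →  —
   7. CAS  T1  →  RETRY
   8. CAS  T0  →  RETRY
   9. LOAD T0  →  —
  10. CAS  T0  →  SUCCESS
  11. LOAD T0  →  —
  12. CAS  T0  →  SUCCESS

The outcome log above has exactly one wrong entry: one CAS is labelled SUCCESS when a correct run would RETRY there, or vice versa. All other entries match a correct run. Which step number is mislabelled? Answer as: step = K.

step = 8

Correct run:
#1 T1 reads 2
#2 T0 reads 2
#3 T0 CAS(2→3) writes; counter now 3
#4 T0 reads 3
#5 T0 CAS(3→4) writes; counter now 4
#6 T0 reads 4
#7 T1 CAS(2→3) fails; counter now 4
#8 T0 CAS(4→5) writes; counter now 5
#9 T0 reads 5
#10 T0 CAS(5→6) writes; counter now 6
#11 T0 reads 6
#12 T0 CAS(6→7) writes; counter now 7
Flip is step 8.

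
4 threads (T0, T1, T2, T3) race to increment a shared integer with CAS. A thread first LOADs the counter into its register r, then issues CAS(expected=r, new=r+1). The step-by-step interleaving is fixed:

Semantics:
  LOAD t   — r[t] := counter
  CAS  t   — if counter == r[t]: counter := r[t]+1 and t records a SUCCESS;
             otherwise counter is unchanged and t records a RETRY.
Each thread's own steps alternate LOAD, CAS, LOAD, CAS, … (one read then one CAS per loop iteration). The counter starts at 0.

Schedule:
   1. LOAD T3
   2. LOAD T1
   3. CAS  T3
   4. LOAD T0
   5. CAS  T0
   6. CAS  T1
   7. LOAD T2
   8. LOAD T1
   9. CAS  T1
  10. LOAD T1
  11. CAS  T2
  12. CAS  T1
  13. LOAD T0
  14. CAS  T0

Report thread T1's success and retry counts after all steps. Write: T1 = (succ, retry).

T1 = (2, 1)

1. LOAD T3 → mem=0 r[T3]=0 [LOAD]
2. LOAD T1 → mem=0 r[T1]=0 [LOAD]
3. CAS T3 → mem=1 r[T3]=0 [OK]
4. LOAD T0 → mem=1 r[T0]=1 [LOAD]
5. CAS T0 → mem=2 r[T0]=1 [OK]
6. CAS T1 → mem=2 r[T1]=0 [RETRY]
7. LOAD T2 → mem=2 r[T2]=2 [LOAD]
8. LOAD T1 → mem=2 r[T1]=2 [LOAD]
9. CAS T1 → mem=3 r[T1]=2 [OK]
10. LOAD T1 → mem=3 r[T1]=3 [LOAD]
11. CAS T2 → mem=3 r[T2]=2 [RETRY]
12. CAS T1 → mem=4 r[T1]=3 [OK]
13. LOAD T0 → mem=4 r[T0]=4 [LOAD]
14. CAS T0 → mem=5 r[T0]=4 [OK]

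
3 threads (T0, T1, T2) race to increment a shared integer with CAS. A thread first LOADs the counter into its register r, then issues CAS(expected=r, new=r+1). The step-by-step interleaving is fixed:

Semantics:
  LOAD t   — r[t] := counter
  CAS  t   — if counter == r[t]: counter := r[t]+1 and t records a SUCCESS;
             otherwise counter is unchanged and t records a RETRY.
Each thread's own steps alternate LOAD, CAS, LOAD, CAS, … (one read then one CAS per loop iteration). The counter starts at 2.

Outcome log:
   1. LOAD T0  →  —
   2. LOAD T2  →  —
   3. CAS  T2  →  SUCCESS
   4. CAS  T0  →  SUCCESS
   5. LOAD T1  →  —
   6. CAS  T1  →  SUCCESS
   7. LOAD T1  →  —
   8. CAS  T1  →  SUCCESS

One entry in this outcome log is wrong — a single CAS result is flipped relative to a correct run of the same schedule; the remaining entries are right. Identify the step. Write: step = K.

step = 4

Re-executing:
[1] T0.load  rd  (counter 2, T0.r 2)
[2] T2.load  rd  (counter 2, T2.r 2)
[3] T2.cas  hit  (counter 3, T2.r 2)
[4] T0.cas  miss  (counter 3, T0.r 2)
[5] T1.load  rd  (counter 3, T1.r 3)
[6] T1.cas  hit  (counter 4, T1.r 3)
[7] T1.load  rd  (counter 4, T1.r 4)
[8] T1.cas  hit  (counter 5, T1.r 4)
Flip is step 4.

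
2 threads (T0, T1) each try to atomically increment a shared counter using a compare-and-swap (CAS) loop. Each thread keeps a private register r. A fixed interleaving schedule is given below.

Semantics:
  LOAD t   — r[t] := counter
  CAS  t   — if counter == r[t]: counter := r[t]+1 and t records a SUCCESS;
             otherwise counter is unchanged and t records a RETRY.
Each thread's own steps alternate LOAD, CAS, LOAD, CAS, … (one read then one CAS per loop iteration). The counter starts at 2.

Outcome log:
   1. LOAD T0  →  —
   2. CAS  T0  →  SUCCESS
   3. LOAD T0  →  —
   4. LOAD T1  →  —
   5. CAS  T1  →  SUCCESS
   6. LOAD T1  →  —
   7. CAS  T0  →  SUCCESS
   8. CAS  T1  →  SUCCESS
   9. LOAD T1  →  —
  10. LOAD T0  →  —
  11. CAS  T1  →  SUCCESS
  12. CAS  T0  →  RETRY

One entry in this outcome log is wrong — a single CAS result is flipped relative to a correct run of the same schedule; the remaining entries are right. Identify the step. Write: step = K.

step = 7

Reference trace:
1. LOAD T0 → mem=2 r[T0]=2 [LOAD]
2. CAS T0 → mem=3 r[T0]=2 [OK]
3. LOAD T0 → mem=3 r[T0]=3 [LOAD]
4. LOAD T1 → mem=3 r[T1]=3 [LOAD]
5. CAS T1 → mem=4 r[T1]=3 [OK]
6. LOAD T1 → mem=4 r[T1]=4 [LOAD]
7. CAS T0 → mem=4 r[T0]=3 [RETRY]
8. CAS T1 → mem=5 r[T1]=4 [OK]
9. LOAD T1 → mem=5 r[T1]=5 [LOAD]
10. LOAD T0 → mem=5 r[T0]=5 [LOAD]
11. CAS T1 → mem=6 r[T1]=5 [OK]
12. CAS T0 → mem=6 r[T0]=5 [RETRY]
Flip is step 7.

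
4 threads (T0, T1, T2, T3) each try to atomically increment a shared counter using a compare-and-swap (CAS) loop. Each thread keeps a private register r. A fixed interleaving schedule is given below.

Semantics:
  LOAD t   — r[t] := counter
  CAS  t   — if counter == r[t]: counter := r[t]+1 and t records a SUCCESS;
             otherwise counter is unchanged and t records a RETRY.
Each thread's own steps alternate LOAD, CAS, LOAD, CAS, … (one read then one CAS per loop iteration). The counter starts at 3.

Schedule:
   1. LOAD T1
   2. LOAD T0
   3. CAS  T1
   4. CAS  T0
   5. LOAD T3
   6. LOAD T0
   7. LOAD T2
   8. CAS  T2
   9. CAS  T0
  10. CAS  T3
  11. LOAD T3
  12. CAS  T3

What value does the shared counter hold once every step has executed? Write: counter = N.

counter = 6

T1 LOAD — after: cnt=3, r=3 — load
T0 LOAD — after: cnt=3, r=3 — load
T1 CAS — after: cnt=4, r=3 — ok
T0 CAS — after: cnt=4, r=3 — retry
T3 LOAD — after: cnt=4, r=4 — load
T0 LOAD — after: cnt=4, r=4 — load
T2 LOAD — after: cnt=4, r=4 — load
T2 CAS — after: cnt=5, r=4 — ok
T0 CAS — after: cnt=5, r=4 — retry
T3 CAS — after: cnt=5, r=4 — retry
T3 LOAD — after: cnt=5, r=5 — load
T3 CAS — after: cnt=6, r=5 — ok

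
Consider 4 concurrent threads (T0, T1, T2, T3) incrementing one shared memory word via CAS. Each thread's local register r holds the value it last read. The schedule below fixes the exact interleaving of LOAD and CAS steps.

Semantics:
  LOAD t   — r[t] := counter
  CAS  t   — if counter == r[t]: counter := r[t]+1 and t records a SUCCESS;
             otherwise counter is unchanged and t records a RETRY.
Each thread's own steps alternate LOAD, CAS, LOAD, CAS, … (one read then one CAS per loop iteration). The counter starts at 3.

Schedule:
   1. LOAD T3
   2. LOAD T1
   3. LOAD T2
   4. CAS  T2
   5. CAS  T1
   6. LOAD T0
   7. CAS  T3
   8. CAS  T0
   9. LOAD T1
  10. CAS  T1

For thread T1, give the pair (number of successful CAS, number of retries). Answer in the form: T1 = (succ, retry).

step 1: T3 LOAD ⇒ load; ctr=3 reg=3
step 2: T1 LOAD ⇒ load; ctr=3 reg=3
step 3: T2 LOAD ⇒ load; ctr=3 reg=3
step 4: T2 CAS ⇒ ok; ctr=4 reg=3
step 5: T1 CAS ⇒ retry; ctr=4 reg=3
step 6: T0 LOAD ⇒ load; ctr=4 reg=4
step 7: T3 CAS ⇒ retry; ctr=4 reg=3
step 8: T0 CAS ⇒ ok; ctr=5 reg=4
step 9: T1 LOAD ⇒ load; ctr=5 reg=5
step 10: T1 CAS ⇒ ok; ctr=6 reg=5

T1 = (1, 1)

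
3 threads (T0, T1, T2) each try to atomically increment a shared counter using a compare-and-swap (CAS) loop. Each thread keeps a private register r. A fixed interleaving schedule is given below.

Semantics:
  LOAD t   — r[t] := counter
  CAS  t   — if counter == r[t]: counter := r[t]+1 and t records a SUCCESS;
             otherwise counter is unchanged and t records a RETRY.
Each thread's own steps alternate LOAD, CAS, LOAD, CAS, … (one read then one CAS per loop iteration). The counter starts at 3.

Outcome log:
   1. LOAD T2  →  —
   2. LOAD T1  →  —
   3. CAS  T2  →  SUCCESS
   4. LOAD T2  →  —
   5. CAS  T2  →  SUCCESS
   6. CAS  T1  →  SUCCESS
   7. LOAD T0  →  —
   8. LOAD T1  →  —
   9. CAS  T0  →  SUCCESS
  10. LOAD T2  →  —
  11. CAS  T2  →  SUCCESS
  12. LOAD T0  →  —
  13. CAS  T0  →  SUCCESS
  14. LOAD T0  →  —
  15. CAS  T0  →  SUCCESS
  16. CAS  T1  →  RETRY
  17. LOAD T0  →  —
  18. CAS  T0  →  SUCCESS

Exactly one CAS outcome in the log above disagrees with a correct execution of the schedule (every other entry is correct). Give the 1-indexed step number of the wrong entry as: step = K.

Reference trace:
T2 LOAD — after: cnt=3, r=3 — load
T1 LOAD — after: cnt=3, r=3 — load
T2 CAS — after: cnt=4, r=3 — ok
T2 LOAD — after: cnt=4, r=4 — load
T2 CAS — after: cnt=5, r=4 — ok
T1 CAS — after: cnt=5, r=3 — retry
T0 LOAD — after: cnt=5, r=5 — load
T1 LOAD — after: cnt=5, r=5 — load
T0 CAS — after: cnt=6, r=5 — ok
T2 LOAD — after: cnt=6, r=6 — load
T2 CAS — after: cnt=7, r=6 — ok
T0 LOAD — after: cnt=7, r=7 — load
T0 CAS — after: cnt=8, r=7 — ok
T0 LOAD — after: cnt=8, r=8 — load
T0 CAS — after: cnt=9, r=8 — ok
T1 CAS — after: cnt=9, r=5 — retry
T0 LOAD — after: cnt=9, r=9 — load
T0 CAS — after: cnt=10, r=9 — ok
Flip is step 6.

step = 6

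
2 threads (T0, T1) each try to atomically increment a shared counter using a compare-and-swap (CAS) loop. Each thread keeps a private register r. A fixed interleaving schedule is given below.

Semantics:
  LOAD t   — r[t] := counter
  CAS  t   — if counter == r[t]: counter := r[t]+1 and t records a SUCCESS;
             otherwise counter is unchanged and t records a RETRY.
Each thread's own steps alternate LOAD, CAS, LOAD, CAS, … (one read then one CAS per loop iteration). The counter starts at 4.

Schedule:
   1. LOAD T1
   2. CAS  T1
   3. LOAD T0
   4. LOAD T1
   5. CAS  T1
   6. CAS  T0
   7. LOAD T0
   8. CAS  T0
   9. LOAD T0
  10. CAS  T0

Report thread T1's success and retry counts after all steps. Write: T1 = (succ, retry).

T1 LOAD — after: cnt=4, r=4 — load
T1 CAS — after: cnt=5, r=4 — ok
T0 LOAD — after: cnt=5, r=5 — load
T1 LOAD — after: cnt=5, r=5 — load
T1 CAS — after: cnt=6, r=5 — ok
T0 CAS — after: cnt=6, r=5 — retry
T0 LOAD — after: cnt=6, r=6 — load
T0 CAS — after: cnt=7, r=6 — ok
T0 LOAD — after: cnt=7, r=7 — load
T0 CAS — after: cnt=8, r=7 — ok

T1 = (2, 0)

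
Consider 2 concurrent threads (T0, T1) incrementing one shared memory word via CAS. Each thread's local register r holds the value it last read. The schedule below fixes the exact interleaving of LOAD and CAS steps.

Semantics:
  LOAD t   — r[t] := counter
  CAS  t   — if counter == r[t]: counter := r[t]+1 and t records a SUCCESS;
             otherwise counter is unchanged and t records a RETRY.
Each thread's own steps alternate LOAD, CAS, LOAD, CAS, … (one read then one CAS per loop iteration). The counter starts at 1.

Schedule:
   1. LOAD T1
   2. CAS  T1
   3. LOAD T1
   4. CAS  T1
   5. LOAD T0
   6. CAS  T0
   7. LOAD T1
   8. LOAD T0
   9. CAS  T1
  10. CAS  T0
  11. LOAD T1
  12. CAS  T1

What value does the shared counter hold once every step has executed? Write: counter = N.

counter = 6

[1] T1.load  rd  (counter 1, T1.r 1)
[2] T1.cas  hit  (counter 2, T1.r 1)
[3] T1.load  rd  (counter 2, T1.r 2)
[4] T1.cas  hit  (counter 3, T1.r 2)
[5] T0.load  rd  (counter 3, T0.r 3)
[6] T0.cas  hit  (counter 4, T0.r 3)
[7] T1.load  rd  (counter 4, T1.r 4)
[8] T0.load  rd  (counter 4, T0.r 4)
[9] T1.cas  hit  (counter 5, T1.r 4)
[10] T0.cas  miss  (counter 5, T0.r 4)
[11] T1.load  rd  (counter 5, T1.r 5)
[12] T1.cas  hit  (counter 6, T1.r 5)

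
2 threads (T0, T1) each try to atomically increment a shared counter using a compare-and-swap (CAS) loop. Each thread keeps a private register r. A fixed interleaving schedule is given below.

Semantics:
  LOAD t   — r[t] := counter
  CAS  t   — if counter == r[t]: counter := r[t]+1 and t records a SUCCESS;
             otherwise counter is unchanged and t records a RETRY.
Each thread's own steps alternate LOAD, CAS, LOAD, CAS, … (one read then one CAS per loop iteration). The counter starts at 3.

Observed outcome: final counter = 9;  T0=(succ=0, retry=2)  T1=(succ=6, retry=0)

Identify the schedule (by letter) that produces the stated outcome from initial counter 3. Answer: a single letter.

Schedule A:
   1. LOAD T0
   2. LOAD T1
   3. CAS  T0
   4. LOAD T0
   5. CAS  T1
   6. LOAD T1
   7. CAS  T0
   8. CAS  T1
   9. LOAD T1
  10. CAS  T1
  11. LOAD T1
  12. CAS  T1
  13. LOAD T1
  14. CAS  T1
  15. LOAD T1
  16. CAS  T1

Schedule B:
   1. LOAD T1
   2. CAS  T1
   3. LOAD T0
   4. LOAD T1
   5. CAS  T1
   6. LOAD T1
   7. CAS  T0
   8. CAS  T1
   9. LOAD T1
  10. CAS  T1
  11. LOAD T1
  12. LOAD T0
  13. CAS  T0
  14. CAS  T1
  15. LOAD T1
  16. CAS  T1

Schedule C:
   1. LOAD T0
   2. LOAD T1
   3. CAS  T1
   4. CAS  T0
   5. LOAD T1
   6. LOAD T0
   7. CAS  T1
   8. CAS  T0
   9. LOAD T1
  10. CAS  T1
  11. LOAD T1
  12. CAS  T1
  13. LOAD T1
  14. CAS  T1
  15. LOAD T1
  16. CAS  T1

C

Tracing schedule C:
   1) LOAD T0:  M=3  r_T0=3
   2) LOAD T1:  M=3  r_T1=3
   3) CAS  T1:  M=4  r_T1=3 ✓
   4) CAS  T0:  M=4  r_T0=3 ✗
   5) LOAD T1:  M=4  r_T1=4
   6) LOAD T0:  M=4  r_T0=4
   7) CAS  T1:  M=5  r_T1=4 ✓
   8) CAS  T0:  M=5  r_T0=4 ✗
   9) LOAD T1:  M=5  r_T1=5
  10) CAS  T1:  M=6  r_T1=5 ✓
  11) LOAD T1:  M=6  r_T1=6
  12) CAS  T1:  M=7  r_T1=6 ✓
  13) LOAD T1:  M=7  r_T1=7
  14) CAS  T1:  M=8  r_T1=7 ✓
  15) LOAD T1:  M=8  r_T1=8
  16) CAS  T1:  M=9  r_T1=8 ✓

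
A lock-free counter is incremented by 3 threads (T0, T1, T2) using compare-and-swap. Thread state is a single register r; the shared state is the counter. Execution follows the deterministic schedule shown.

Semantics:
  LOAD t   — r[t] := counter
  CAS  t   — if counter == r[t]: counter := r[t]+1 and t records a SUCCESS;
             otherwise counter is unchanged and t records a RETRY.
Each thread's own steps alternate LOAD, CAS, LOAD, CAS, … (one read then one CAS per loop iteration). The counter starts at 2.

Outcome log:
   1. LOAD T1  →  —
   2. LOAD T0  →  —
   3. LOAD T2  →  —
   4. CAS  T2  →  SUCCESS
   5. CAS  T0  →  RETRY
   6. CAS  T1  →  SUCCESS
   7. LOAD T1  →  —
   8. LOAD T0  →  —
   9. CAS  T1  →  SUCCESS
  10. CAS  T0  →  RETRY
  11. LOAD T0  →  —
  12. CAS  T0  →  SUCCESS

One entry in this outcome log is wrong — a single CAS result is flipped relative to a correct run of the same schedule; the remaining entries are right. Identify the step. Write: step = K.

Correct run:
#1 T1 reads 2
#2 T0 reads 2
#3 T2 reads 2
#4 T2 CAS(2→3) writes; counter now 3
#5 T0 CAS(2→3) fails; counter now 3
#6 T1 CAS(2→3) fails; counter now 3
#7 T1 reads 3
#8 T0 reads 3
#9 T1 CAS(3→4) writes; counter now 4
#10 T0 CAS(3→4) fails; counter now 4
#11 T0 reads 4
#12 T0 CAS(4→5) writes; counter now 5
Log disagrees first at step 6.

step = 6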